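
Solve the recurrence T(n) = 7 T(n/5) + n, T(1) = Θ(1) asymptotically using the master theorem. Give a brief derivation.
T(n) = Θ(n^(log_5 7))

Master theorem: compare f(n) = n to n^(log_5 7) where log_5 7 ≈ 1.209. Since 1 < log_5 7, we have f(n) = O(n^(log_5 7 − ε)) for some ε > 0 — Case 1. Hence T(n) = Θ(n^(log_5 7)).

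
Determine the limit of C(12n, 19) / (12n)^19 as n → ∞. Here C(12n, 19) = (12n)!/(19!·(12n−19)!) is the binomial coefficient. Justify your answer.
lim = 1/19! = 1/121645100408832000

With N = 12n → ∞: C(N, 19) / N^19 = [N(N−1)…(N−18)] / (19! · N^19) = (1/19!) · 1 · (1 − 1/(12n)) · … · (1 − 18/(12n)). Each factor → 1 as N → ∞, so the limit is 1/19! = 1/121645100408832000.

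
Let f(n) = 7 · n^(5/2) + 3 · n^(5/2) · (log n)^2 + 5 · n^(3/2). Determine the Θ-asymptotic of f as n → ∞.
f(n) ∈ Θ(n^(5/2) · (log n)^2)

Compare the terms by growth order. For large n, n^a · (log n)^b dominates n^a' · (log n)^b' iff a > a', or (a = a' and b > b'). Ranking the 3 terms shows the dominant one is 3 · n^(5/2) · (log n)^2. Hence f(n) ∈ Θ(n^(5/2) · (log n)^2).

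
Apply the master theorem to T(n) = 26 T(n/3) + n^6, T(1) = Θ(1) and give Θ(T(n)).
T(n) = Θ(n^6)

log_3 26 ≈ 2.966. f(n) = n^6 dominates n^(log_3 26) since 6 > 2.966, and the regularity condition a·f(n/b) = 26·(n/3)^6 = (26/729)·n^6 ≤ c·f(n) holds with c = 26/729 ≈ 0.0357 < 1. So this is Case 3: T(n) = Θ(f(n)) = Θ(n^6).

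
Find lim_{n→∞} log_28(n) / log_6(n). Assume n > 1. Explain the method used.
lim = ln(6) / ln(28) = log_28(6)

Change of base: log_28(n) = ln n / ln 28 and log_6(n) = ln n / ln 6. The ratio is (ln n / ln 28) · (ln 6 / ln n) = ln 6 / ln 28, a constant independent of n. So the limit is ln 6 / ln 28 = log_28(6).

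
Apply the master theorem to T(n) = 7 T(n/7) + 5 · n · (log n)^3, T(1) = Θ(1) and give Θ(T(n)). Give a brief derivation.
T(n) = Θ(n · (log n)^4)

Here log_7 7 = 1 and f(n) = 5 · n · (log n)^3 = Θ(n^(log_7 7) · (log n)^3). This is the extended Case 2 of the master theorem (f matches the critical exponent up to log factors), giving T(n) = Θ(n^(log_7 7) · (log n)^(3+1)) = Θ(n · (log n)^4).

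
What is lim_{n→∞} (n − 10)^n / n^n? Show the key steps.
lim = e^(−10)

Rewrite as (1 − 10/n)^(n). By the standard limit (1 + x/n)^n → e^x, we have (1 − 10/n)^n → e^(−10), and raising to the 1st power gives e^(−10).
More precisely, ln[(1 − 10/n)^(n)] = n · ln(1 − 10/n) = n · (-10/n + O(1/n^2)) = -10 + O(1/n) → -10.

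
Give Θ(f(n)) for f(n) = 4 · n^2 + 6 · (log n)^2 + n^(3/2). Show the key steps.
f(n) ∈ Θ(n^2)

Compare the terms by growth order. For large n, n^a · (log n)^b dominates n^a' · (log n)^b' iff a > a', or (a = a' and b > b'). Ranking the 3 terms shows the dominant one is 4 · n^2. Hence f(n) ∈ Θ(n^2).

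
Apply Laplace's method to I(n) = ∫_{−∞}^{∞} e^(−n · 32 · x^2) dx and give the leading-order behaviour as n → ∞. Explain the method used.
I(n) = sqrt(π/(32n))

Here φ(x) = 32 · x^2 has its unique minimum at x* = 0 with φ(x*) = 0 and φ''(x*) = 64. Laplace's method gives
  I(n) ~ e^(−n φ(x*)) · sqrt(2π / (n · φ''(x*))) = sqrt(2π / (64n)) = sqrt(π/(32n)).
This is exact: substituting u = (x − 0)·sqrt(32n) gives I(n) = (1/sqrt(32n)) ∫_{−∞}^{∞} e^(−u^2) du = sqrt(π/(32n)).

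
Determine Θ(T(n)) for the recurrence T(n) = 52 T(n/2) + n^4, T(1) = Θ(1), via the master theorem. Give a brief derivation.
T(n) = Θ(n^(log_2 52))

Master theorem: compare f(n) = n^4 to n^(log_2 52) where log_2 52 ≈ 5.700. Since 4 < log_2 52, we have f(n) = O(n^(log_2 52 − ε)) for some ε > 0 — Case 1. Hence T(n) = Θ(n^(log_2 52)).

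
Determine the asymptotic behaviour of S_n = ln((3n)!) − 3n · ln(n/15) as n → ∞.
S_n ~ 3n · (ln 45 − 1) + O(ln n)

Stirling: ln((3n)!) = 3n ln(3n) − 3n + O(ln n).
  S_n = 3n ln(3n) − 3n − 3n ln(n/15) + O(ln n)
      = 3n ln(3n) − 3n ln n + 3n ln 15 − 3n + O(ln n)
      = 3n ln 3 + 3n ln 15 − 3n + O(ln n)
      = 3n (ln 45 − 1) + O(ln n).
Numerically ln(45) − 1 ≈ 2.8067.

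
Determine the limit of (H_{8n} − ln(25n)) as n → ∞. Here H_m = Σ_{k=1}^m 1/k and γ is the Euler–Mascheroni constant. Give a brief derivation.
lim = ln(8/25) + γ

By Euler-Maclaurin, H_m = ln m + γ + O(1/m). So
  H_{8n} − ln(25n) = ln(8n) + γ − ln(25n) + O(1/n)
                       = ln(8/25) + γ + O(1/n).
Hence the limit is ln(8/25) + γ.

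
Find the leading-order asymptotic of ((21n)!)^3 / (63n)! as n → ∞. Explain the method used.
((21n)!)^3/(63n)! ~ ((2π·21n)^(2/2) / sqrt(3)) · 3^(−3·21n)  →  0

Write N = 21n. Stirling: N! ~ sqrt(2π N)(N/e)^N and (3N)! ~ sqrt(2π·3N)·(3N/e)^(3N).
  (N!)^3/(3N)! ~ (2π N)^(3/2) (N/e)^(3N) / [sqrt(2π·3N) (3N/e)^(3N)]
     = (2π N)^(3/2) / sqrt(2π·3N) · (N/(3N))^(3N)
     = (2π N)^((3−1)/2) / sqrt(3) · 3^(−3N).
Since 3^3 > 1, the factor 3^(−3N) decays exponentially, so the ratio → 0. Substituting N = 21n gives the stated form.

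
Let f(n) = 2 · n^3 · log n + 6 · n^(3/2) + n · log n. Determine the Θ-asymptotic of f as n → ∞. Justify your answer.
f(n) ∈ Θ(n^3 · log n)

Compare the terms by growth order. For large n, n^a · (log n)^b dominates n^a' · (log n)^b' iff a > a', or (a = a' and b > b'). Ranking the 3 terms shows the dominant one is 2 · n^3 · log n. Hence f(n) ∈ Θ(n^3 · log n).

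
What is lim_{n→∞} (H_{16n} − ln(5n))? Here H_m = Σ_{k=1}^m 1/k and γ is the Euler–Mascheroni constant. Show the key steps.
lim = ln(16/5) + γ

By Euler-Maclaurin, H_m = ln m + γ + O(1/m). So
  H_{16n} − ln(5n) = ln(16n) + γ − ln(5n) + O(1/n)
                       = ln(16/5) + γ + O(1/n).
Hence the limit is ln(16/5) + γ.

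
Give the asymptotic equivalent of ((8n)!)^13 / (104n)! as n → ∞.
((8n)!)^13/(104n)! ~ ((2π·8n)^(12/2) / sqrt(13)) · 13^(−13·8n)  →  0

Write N = 8n. Stirling: N! ~ sqrt(2π N)(N/e)^N and (13N)! ~ sqrt(2π·13N)·(13N/e)^(13N).
  (N!)^13/(13N)! ~ (2π N)^(13/2) (N/e)^(13N) / [sqrt(2π·13N) (13N/e)^(13N)]
     = (2π N)^(13/2) / sqrt(2π·13N) · (N/(13N))^(13N)
     = (2π N)^((13−1)/2) / sqrt(13) · 13^(−13N).
Since 13^13 > 1, the factor 13^(−13N) decays exponentially, so the ratio → 0. Substituting N = 8n gives the stated form.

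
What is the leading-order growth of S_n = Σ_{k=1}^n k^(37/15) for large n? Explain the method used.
S_n ~ (15/52) · n^(52/15)

Integral comparison: Σ_{k=1}^n k^(37/15) = ∫_0^n x^(37/15) dx + O(n^(37/15)). The integral is n^(1 + 37/15) / (1 + 37/15) = n^((37+15)/15) / ((37+15)/15) = (15/52) · n^(52/15).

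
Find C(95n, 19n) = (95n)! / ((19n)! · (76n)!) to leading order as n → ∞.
C(95n, 19n) ~ (3125/256)^(19n) · sqrt(5/(8π·19n))

Write N = 19n. Apply Stirling to each factorial:
  (5N)! ~ sqrt(2π·5N) · (5N/e)^(5N),
  N! ~ sqrt(2π N) · (N/e)^N,
  (4N)! ~ sqrt(2π·4N) · (4N/e)^(4N).
The exponential factors combine to (5N)^(5N) / (N^N · (4N)^(4N)) = 5^(5N)/4^(4N) = (5^5/4^4)^N = (3125/256)^N.
The square-root prefactors combine to sqrt(2π·5N) / (sqrt(2π N)·sqrt(2π·4N)) = sqrt(5 / (2π·4·N)) = sqrt(5/(8π·19n)).
Substituting N = 19n: C(95n, 19n) ~ (3125/256)^(19n) · sqrt(5/(8π·19n)).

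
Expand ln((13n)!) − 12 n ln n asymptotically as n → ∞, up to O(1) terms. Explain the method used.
ln((13n)!) − 12 n ln n = n ln n + 13(ln 13 − 1) n + (1/2) ln(2π·13n) + O(1/n)

Stirling: ln((13n)!) = 13n ln(13n) − 13n + (1/2) ln(2π·13n) + O(1/n).
Expand 13n ln(13n) = 13n (ln n + ln 13) = 13n ln n + 13n ln 13.
Subtract 12n ln n: leading term is (13 − 12) n ln n = n ln n. The next term is 13n ln 13 − 13n = 13(ln 13 − 1) n. Then the (1/2) ln(2π·13n) correction.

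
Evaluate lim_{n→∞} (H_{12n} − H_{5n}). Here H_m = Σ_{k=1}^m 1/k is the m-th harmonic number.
lim = ln(12/5)

Euler-Maclaurin gives H_m = ln m + γ + 1/(2m) + O(1/m^2). The γ and O(1/m) terms cancel in the difference:
  H_{12n} − H_{5n} = ln(12n) − ln(5n) + O(1/n) = ln(12/5) + O(1/n).
Hence the limit is ln(12/5).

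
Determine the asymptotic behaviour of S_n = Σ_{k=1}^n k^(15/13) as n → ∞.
S_n ~ (13/28) · n^(28/13)

Integral comparison: Σ_{k=1}^n k^(15/13) = ∫_0^n x^(15/13) dx + O(n^(15/13)). The integral is n^(1 + 15/13) / (1 + 15/13) = n^((15+13)/13) / ((15+13)/13) = (13/28) · n^(28/13).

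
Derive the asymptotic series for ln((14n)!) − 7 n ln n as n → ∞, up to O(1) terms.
ln((14n)!) − 7 n ln n = 7 n ln n + 14(ln 14 − 1) n + (1/2) ln(2π·14n) + O(1/n)

Stirling: ln((14n)!) = 14n ln(14n) − 14n + (1/2) ln(2π·14n) + O(1/n).
Expand 14n ln(14n) = 14n (ln n + ln 14) = 14n ln n + 14n ln 14.
Subtract 7n ln n: leading term is (14 − 7) n ln n = 7 n ln n. The next term is 14n ln 14 − 14n = 14(ln 14 − 1) n. Then the (1/2) ln(2π·14n) correction.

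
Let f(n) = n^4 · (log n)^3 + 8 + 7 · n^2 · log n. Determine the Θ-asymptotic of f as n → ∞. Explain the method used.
f(n) ∈ Θ(n^4 · (log n)^3)

Compare the terms by growth order. For large n, n^a · (log n)^b dominates n^a' · (log n)^b' iff a > a', or (a = a' and b > b'). Ranking the 3 terms shows the dominant one is n^4 · (log n)^3. Hence f(n) ∈ Θ(n^4 · (log n)^3).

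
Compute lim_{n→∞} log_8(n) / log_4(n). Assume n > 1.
lim = ln(4) / ln(8) = log_8(4)

Change of base: log_8(n) = ln n / ln 8 and log_4(n) = ln n / ln 4. The ratio is (ln n / ln 8) · (ln 4 / ln n) = ln 4 / ln 8, a constant independent of n. So the limit is ln 4 / ln 8 = log_8(4).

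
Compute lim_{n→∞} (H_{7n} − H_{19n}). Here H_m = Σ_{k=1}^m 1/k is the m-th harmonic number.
lim = ln(7/19)

Euler-Maclaurin gives H_m = ln m + γ + 1/(2m) + O(1/m^2). The γ and O(1/m) terms cancel in the difference:
  H_{7n} − H_{19n} = ln(7n) − ln(19n) + O(1/n) = ln(7/19) + O(1/n).
Hence the limit is ln(7/19).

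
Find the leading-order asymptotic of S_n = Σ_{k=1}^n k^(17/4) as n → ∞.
S_n ~ (4/21) · n^(21/4)

Integral comparison: Σ_{k=1}^n k^(17/4) = ∫_0^n x^(17/4) dx + O(n^(17/4)). The integral is n^(1 + 17/4) / (1 + 17/4) = n^((17+4)/4) / ((17+4)/4) = (4/21) · n^(21/4).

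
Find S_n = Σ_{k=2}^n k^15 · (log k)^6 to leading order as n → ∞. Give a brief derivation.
S_n ~ n^16 · (log n)^6 / 16

By integral comparison, S_n = ∫_1^n x^15 · (log x)^6 dx + O(n^15 · (log n)^6). For the integral, the leading term of ∫_1^n x^15 (log x)^6 dx is n^16/16 · (log n)^6 (by repeated integration by parts; each step lowers the log-exponent and produces a relatively O(1/log n) correction). Hence S_n ~ n^16 · (log n)^6 / 16.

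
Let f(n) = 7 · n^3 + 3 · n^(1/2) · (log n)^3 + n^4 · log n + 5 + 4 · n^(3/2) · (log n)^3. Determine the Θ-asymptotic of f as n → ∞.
f(n) ∈ Θ(n^4 · log n)

Compare the terms by growth order. For large n, n^a · (log n)^b dominates n^a' · (log n)^b' iff a > a', or (a = a' and b > b'). Ranking the 5 terms shows the dominant one is n^4 · log n. Hence f(n) ∈ Θ(n^4 · log n).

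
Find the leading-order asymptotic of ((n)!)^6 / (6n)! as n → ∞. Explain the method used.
((n)!)^6/(6n)! ~ ((2π·n)^(5/2) / sqrt(6)) · 6^(−6·n)  →  0

Write N = n. Stirling: N! ~ sqrt(2π N)(N/e)^N and (6N)! ~ sqrt(2π·6N)·(6N/e)^(6N).
  (N!)^6/(6N)! ~ (2π N)^(6/2) (N/e)^(6N) / [sqrt(2π·6N) (6N/e)^(6N)]
     = (2π N)^(6/2) / sqrt(2π·6N) · (N/(6N))^(6N)
     = (2π N)^((6−1)/2) / sqrt(6) · 6^(−6N).
Since 6^6 > 1, the factor 6^(−6N) decays exponentially, so the ratio → 0. Substituting N = n gives the stated form.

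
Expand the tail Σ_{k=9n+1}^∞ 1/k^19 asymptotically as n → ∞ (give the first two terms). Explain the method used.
Σ_{k>9n} 1/k^19 = 1/(18 · (9n)^18) − 1/(2 · (9n)^19) + O(1/(9n)^20)

Compare to the integral: ∫_{9n}^∞ x^(−19) dx = [−x^(−18)/18]_{9n}^∞ = 1/((19−1)·(9n)^18). The Euler-Maclaurin correction adds −f(9n)/2 = −1/(2·(9n)^19). Euler-Maclaurin then gives
  Σ_{k>9n} 1/k^19 = ∫_{9n}^∞ dx/x^19 − 1/(2·(9n)^19) + O(1/(9n)^20).
(Equivalently this is ζ(19) − Σ_{k≤9n} 1/k^19.)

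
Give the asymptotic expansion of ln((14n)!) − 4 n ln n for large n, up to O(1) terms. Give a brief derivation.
ln((14n)!) − 4 n ln n = 10 n ln n + 14(ln 14 − 1) n + (1/2) ln(2π·14n) + O(1/n)

Stirling: ln((14n)!) = 14n ln(14n) − 14n + (1/2) ln(2π·14n) + O(1/n).
Expand 14n ln(14n) = 14n (ln n + ln 14) = 14n ln n + 14n ln 14.
Subtract 4n ln n: leading term is (14 − 4) n ln n = 10 n ln n. The next term is 14n ln 14 − 14n = 14(ln 14 − 1) n. Then the (1/2) ln(2π·14n) correction.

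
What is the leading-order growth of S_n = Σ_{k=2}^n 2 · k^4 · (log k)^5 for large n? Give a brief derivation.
S_n ~ 2 · n^5 · (log n)^5 / 5

By integral comparison, S_n = ∫_1^n 2 · x^4 · (log x)^5 dx + O(n^4 · (log n)^5). For the integral, the leading term of ∫_1^n x^4 (log x)^5 dx is n^5/5 · (log n)^5 (by repeated integration by parts; each step lowers the log-exponent and produces a relatively O(1/log n) correction). Hence S_n ~ 2 · n^5 · (log n)^5 / 5.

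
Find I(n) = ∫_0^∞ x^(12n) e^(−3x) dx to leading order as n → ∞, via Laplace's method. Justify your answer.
I(n) ~ (sqrt(2π·12n) / 3) · (12n/(3e))^(12n)

Write the integrand as exp(12n ln x − 3x) and set f(x) = 12n ln x − 3x. Then f'(x) = 12n/x − 3 = 0 at x* = 12n/3, and f''(x*) = −12n/x*^2 = −3^2/(12n). Laplace's method (interior maximum) gives
  I(n) ~ e^(f(x*)) · sqrt(2π / |f''(x*)|)
        = exp(12n ln(12n/3) − 12n) · sqrt(2π · 12n / 3^2)
        = (12n/3)^(12n) e^(−12n) · sqrt(2π·12n) / 3
        = (sqrt(2π·12n) / 3) · (12n/(3e))^(12n).
This matches Γ(12n+1)/3^(12n+1) with Stirling applied to Γ.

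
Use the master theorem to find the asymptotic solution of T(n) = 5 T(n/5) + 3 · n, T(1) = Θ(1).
T(n) = Θ(n log n)

log_5 5 = 1, and f(n) = 3 · n = Θ(n^(log_5 5)). This is Case 2 of the master theorem: T(n) = Θ(f(n) · log n) = Θ(n log n).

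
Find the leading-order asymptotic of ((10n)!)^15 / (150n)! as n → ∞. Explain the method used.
((10n)!)^15/(150n)! ~ ((2π·10n)^(14/2) / sqrt(15)) · 15^(−15·10n)  →  0

Write N = 10n. Stirling: N! ~ sqrt(2π N)(N/e)^N and (15N)! ~ sqrt(2π·15N)·(15N/e)^(15N).
  (N!)^15/(15N)! ~ (2π N)^(15/2) (N/e)^(15N) / [sqrt(2π·15N) (15N/e)^(15N)]
     = (2π N)^(15/2) / sqrt(2π·15N) · (N/(15N))^(15N)
     = (2π N)^((15−1)/2) / sqrt(15) · 15^(−15N).
Since 15^15 > 1, the factor 15^(−15N) decays exponentially, so the ratio → 0. Substituting N = 10n gives the stated form.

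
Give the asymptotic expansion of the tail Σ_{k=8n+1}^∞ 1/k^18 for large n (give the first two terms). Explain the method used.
Σ_{k>8n} 1/k^18 = 1/(17 · (8n)^17) − 1/(2 · (8n)^18) + O(1/(8n)^19)

Compare to the integral: ∫_{8n}^∞ x^(−18) dx = [−x^(−17)/17]_{8n}^∞ = 1/((18−1)·(8n)^17). The Euler-Maclaurin correction adds −f(8n)/2 = −1/(2·(8n)^18). Euler-Maclaurin then gives
  Σ_{k>8n} 1/k^18 = ∫_{8n}^∞ dx/x^18 − 1/(2·(8n)^18) + O(1/(8n)^19).
(Equivalently this is ζ(18) − Σ_{k≤8n} 1/k^18.)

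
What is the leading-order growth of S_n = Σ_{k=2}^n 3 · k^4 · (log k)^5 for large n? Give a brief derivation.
S_n ~ 3 · n^5 · (log n)^5 / 5

By integral comparison, S_n = ∫_1^n 3 · x^4 · (log x)^5 dx + O(n^4 · (log n)^5). For the integral, the leading term of ∫_1^n x^4 (log x)^5 dx is n^5/5 · (log n)^5 (by repeated integration by parts; each step lowers the log-exponent and produces a relatively O(1/log n) correction). Hence S_n ~ 3 · n^5 · (log n)^5 / 5.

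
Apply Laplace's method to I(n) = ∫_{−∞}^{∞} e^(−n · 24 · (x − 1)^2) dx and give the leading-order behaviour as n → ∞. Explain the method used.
I(n) = sqrt(π/(24n))

Here φ(x) = 24 · (x − 1)^2 has its unique minimum at x* = 1 with φ(x*) = 0 and φ''(x*) = 48. Laplace's method gives
  I(n) ~ e^(−n φ(x*)) · sqrt(2π / (n · φ''(x*))) = sqrt(2π / (48n)) = sqrt(π/(24n)).
This is exact: substituting u = (x − 1)·sqrt(24n) gives I(n) = (1/sqrt(24n)) ∫_{−∞}^{∞} e^(−u^2) du = sqrt(π/(24n)).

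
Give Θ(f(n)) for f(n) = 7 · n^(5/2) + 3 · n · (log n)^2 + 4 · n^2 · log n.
f(n) ∈ Θ(n^(5/2))

Compare the terms by growth order. For large n, n^a · (log n)^b dominates n^a' · (log n)^b' iff a > a', or (a = a' and b > b'). Ranking the 3 terms shows the dominant one is 7 · n^(5/2). Hence f(n) ∈ Θ(n^(5/2)).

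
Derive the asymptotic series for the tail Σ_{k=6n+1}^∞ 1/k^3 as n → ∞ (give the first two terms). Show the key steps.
Σ_{k>6n} 1/k^3 = 1/(2 · (6n)^2) − 1/(2 · (6n)^3) + O(1/(6n)^4)

Compare to the integral: ∫_{6n}^∞ x^(−3) dx = [−x^(−2)/2]_{6n}^∞ = 1/((3−1)·(6n)^2). The Euler-Maclaurin correction adds −f(6n)/2 = −1/(2·(6n)^3). Euler-Maclaurin then gives
  Σ_{k>6n} 1/k^3 = ∫_{6n}^∞ dx/x^3 − 1/(2·(6n)^3) + O(1/(6n)^4).
(Equivalently this is ζ(3) − Σ_{k≤6n} 1/k^3.)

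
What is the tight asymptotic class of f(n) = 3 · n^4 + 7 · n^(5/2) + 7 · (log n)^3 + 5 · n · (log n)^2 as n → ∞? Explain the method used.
f(n) ∈ Θ(n^4)

Compare the terms by growth order. For large n, n^a · (log n)^b dominates n^a' · (log n)^b' iff a > a', or (a = a' and b > b'). Ranking the 4 terms shows the dominant one is 3 · n^4. Hence f(n) ∈ Θ(n^4).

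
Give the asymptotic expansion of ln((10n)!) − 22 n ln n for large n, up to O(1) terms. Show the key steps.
ln((10n)!) − 22 n ln n = −12 n ln n + 10(ln 10 − 1) n + (1/2) ln(2π·10n) + O(1/n)

Stirling: ln((10n)!) = 10n ln(10n) − 10n + (1/2) ln(2π·10n) + O(1/n).
Expand 10n ln(10n) = 10n (ln n + ln 10) = 10n ln n + 10n ln 10.
Subtract 22n ln n: leading term is (10 − 22) n ln n = −12 n ln n. The next term is 10n ln 10 − 10n = 10(ln 10 − 1) n. Then the (1/2) ln(2π·10n) correction.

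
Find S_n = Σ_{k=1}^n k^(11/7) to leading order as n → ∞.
S_n ~ (7/18) · n^(18/7)

Integral comparison: Σ_{k=1}^n k^(11/7) = ∫_0^n x^(11/7) dx + O(n^(11/7)). The integral is n^(1 + 11/7) / (1 + 11/7) = n^((11+7)/7) / ((11+7)/7) = (7/18) · n^(18/7).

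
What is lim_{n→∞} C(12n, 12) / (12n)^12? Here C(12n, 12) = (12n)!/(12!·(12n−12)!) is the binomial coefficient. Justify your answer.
lim = 1/12! = 1/479001600

With N = 12n → ∞: C(N, 12) / N^12 = [N(N−1)…(N−11)] / (12! · N^12) = (1/12!) · 1 · (1 − 1/(12n)) · … · (1 − 11/(12n)). Each factor → 1 as N → ∞, so the limit is 1/12! = 1/479001600.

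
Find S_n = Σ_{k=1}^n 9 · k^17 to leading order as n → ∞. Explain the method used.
S_n ~ n^18 / 2

By integral comparison (Euler-Maclaurin), Σ_{k=1}^n 9 · k^17 = 9 · ∫_0^n x^17 dx + O(n^17) = 9 · n^18/18 = n^18 / 2 + O(n^17). (Equivalently, Faulhaber's formula gives the same leading term.)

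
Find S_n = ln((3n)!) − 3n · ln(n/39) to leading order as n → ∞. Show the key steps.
S_n ~ 3n · (ln 117 − 1) + O(ln n)

Stirling: ln((3n)!) = 3n ln(3n) − 3n + O(ln n).
  S_n = 3n ln(3n) − 3n − 3n ln(n/39) + O(ln n)
      = 3n ln(3n) − 3n ln n + 3n ln 39 − 3n + O(ln n)
      = 3n ln 3 + 3n ln 39 − 3n + O(ln n)
      = 3n (ln 117 − 1) + O(ln n).
Numerically ln(117) − 1 ≈ 3.7622.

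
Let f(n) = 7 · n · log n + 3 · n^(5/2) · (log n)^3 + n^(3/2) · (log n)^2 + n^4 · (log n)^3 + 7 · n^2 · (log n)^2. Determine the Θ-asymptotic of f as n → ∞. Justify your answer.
f(n) ∈ Θ(n^4 · (log n)^3)

Compare the terms by growth order. For large n, n^a · (log n)^b dominates n^a' · (log n)^b' iff a > a', or (a = a' and b > b'). Ranking the 5 terms shows the dominant one is n^4 · (log n)^3. Hence f(n) ∈ Θ(n^4 · (log n)^3).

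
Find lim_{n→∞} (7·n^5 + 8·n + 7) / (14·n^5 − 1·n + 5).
lim = 7/14 = 1/2

For large n the leading n^5 terms dominate both numerator and denominator. Dividing top and bottom by n^5, every other term tends to 0, leaving 7/14 = 1/2.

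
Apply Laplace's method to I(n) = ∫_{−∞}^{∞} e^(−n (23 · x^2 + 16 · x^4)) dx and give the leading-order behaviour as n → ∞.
I(n) ~ sqrt(π/(23n))

φ(x) = 23 · x^2 + 16 · x^4 has its unique global minimum at x* = 0 (since φ'(x) = 46x + 64x^3 = 0 only at x = 0 for real x with both coefficients positive, and φ → ∞ as |x| → ∞). At x* = 0, φ(0) = 0 and φ''(0) = 46. Laplace's method then gives
  I(n) ~ sqrt(2π / (n · φ''(0))) · e^(−n φ(0)) = sqrt(2π / (46n)) = sqrt(π/(23n)).
The 16 · x^4 term contributes only at subleading order (an O(1/n) relative correction).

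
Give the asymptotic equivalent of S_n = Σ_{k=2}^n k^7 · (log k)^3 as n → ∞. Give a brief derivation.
S_n ~ n^8 · (log n)^3 / 8

By integral comparison, S_n = ∫_1^n x^7 · (log x)^3 dx + O(n^7 · (log n)^3). For the integral, the leading term of ∫_1^n x^7 (log x)^3 dx is n^8/8 · (log n)^3 (by repeated integration by parts; each step lowers the log-exponent and produces a relatively O(1/log n) correction). Hence S_n ~ n^8 · (log n)^3 / 8.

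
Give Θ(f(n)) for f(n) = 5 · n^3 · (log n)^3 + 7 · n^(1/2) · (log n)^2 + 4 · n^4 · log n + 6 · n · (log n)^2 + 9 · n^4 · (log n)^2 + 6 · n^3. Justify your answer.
f(n) ∈ Θ(n^4 · (log n)^2)

Compare the terms by growth order. For large n, n^a · (log n)^b dominates n^a' · (log n)^b' iff a > a', or (a = a' and b > b'). Ranking the 6 terms shows the dominant one is 9 · n^4 · (log n)^2. Hence f(n) ∈ Θ(n^4 · (log n)^2).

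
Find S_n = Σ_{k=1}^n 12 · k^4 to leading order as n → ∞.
S_n ~ 12 · n^5 / 5

By integral comparison (Euler-Maclaurin), Σ_{k=1}^n 12 · k^4 = 12 · ∫_0^n x^4 dx + O(n^4) = 12 · n^5/5 + O(n^4). (Equivalently, Faulhaber's formula gives the same leading term.)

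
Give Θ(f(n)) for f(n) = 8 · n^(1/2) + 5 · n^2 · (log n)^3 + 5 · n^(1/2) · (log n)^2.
f(n) ∈ Θ(n^2 · (log n)^3)

Compare the terms by growth order. For large n, n^a · (log n)^b dominates n^a' · (log n)^b' iff a > a', or (a = a' and b > b'). Ranking the 3 terms shows the dominant one is 5 · n^2 · (log n)^3. Hence f(n) ∈ Θ(n^2 · (log n)^3).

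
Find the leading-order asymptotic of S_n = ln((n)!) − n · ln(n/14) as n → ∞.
S_n ~ n · (ln 14 − 1) + O(ln n)

Stirling: ln((n)!) = n ln(n) − n + O(ln n).
  S_n = n ln(n) − n − n ln(n/14) + O(ln n)
      = n ln(n) − n ln n + n ln 14 − n + O(ln n)
      = n ln 14 − n + O(ln n)
      = n (ln 14 − 1) + O(ln n).
Numerically ln(14) − 1 ≈ 1.6391.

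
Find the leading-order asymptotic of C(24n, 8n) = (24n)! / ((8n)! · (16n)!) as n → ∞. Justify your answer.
C(24n, 8n) ~ (27/4)^(8n) · sqrt(3/(4π·8n))

Write N = 8n. Apply Stirling to each factorial:
  (3N)! ~ sqrt(2π·3N) · (3N/e)^(3N),
  N! ~ sqrt(2π N) · (N/e)^N,
  (2N)! ~ sqrt(2π·2N) · (2N/e)^(2N).
The exponential factors combine to (3N)^(3N) / (N^N · (2N)^(2N)) = 3^(3N)/2^(2N) = (3^3/2^2)^N = (27/4)^N.
The square-root prefactors combine to sqrt(2π·3N) / (sqrt(2π N)·sqrt(2π·2N)) = sqrt(3 / (2π·2·N)) = sqrt(3/(4π·8n)).
Substituting N = 8n: C(24n, 8n) ~ (27/4)^(8n) · sqrt(3/(4π·8n)).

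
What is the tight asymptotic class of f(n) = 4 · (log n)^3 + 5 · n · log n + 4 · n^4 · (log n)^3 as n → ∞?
f(n) ∈ Θ(n^4 · (log n)^3)

Compare the terms by growth order. For large n, n^a · (log n)^b dominates n^a' · (log n)^b' iff a > a', or (a = a' and b > b'). Ranking the 3 terms shows the dominant one is 4 · n^4 · (log n)^3. Hence f(n) ∈ Θ(n^4 · (log n)^3).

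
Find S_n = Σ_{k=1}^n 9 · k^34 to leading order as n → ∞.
S_n ~ 9 · n^35 / 35

By integral comparison (Euler-Maclaurin), Σ_{k=1}^n 9 · k^34 = 9 · ∫_0^n x^34 dx + O(n^34) = 9 · n^35/35 + O(n^34). (Equivalently, Faulhaber's formula gives the same leading term.)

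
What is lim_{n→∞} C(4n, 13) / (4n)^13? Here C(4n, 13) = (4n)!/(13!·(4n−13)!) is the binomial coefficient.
lim = 1/13! = 1/6227020800

With N = 4n → ∞: C(N, 13) / N^13 = [N(N−1)…(N−12)] / (13! · N^13) = (1/13!) · 1 · (1 − 1/(4n)) · … · (1 − 12/(4n)). Each factor → 1 as N → ∞, so the limit is 1/13! = 1/6227020800.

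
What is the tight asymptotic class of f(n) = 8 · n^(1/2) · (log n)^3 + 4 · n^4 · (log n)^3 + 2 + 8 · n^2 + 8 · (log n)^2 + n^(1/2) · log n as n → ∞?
f(n) ∈ Θ(n^4 · (log n)^3)

Compare the terms by growth order. For large n, n^a · (log n)^b dominates n^a' · (log n)^b' iff a > a', or (a = a' and b > b'). Ranking the 6 terms shows the dominant one is 4 · n^4 · (log n)^3. Hence f(n) ∈ Θ(n^4 · (log n)^3).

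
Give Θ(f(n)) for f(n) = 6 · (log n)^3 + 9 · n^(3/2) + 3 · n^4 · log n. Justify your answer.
f(n) ∈ Θ(n^4 · log n)

Compare the terms by growth order. For large n, n^a · (log n)^b dominates n^a' · (log n)^b' iff a > a', or (a = a' and b > b'). Ranking the 3 terms shows the dominant one is 3 · n^4 · log n. Hence f(n) ∈ Θ(n^4 · log n).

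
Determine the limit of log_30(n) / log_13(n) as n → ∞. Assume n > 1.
lim = ln(13) / ln(30) = log_30(13)

Change of base: log_30(n) = ln n / ln 30 and log_13(n) = ln n / ln 13. The ratio is (ln n / ln 30) · (ln 13 / ln n) = ln 13 / ln 30, a constant independent of n. So the limit is ln 13 / ln 30 = log_30(13).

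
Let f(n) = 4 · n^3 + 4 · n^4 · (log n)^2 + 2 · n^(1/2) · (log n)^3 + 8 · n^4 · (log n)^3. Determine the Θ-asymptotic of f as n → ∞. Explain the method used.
f(n) ∈ Θ(n^4 · (log n)^3)

Compare the terms by growth order. For large n, n^a · (log n)^b dominates n^a' · (log n)^b' iff a > a', or (a = a' and b > b'). Ranking the 4 terms shows the dominant one is 8 · n^4 · (log n)^3. Hence f(n) ∈ Θ(n^4 · (log n)^3).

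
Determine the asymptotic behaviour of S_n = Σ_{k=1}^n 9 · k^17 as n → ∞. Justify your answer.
S_n ~ n^18 / 2

By integral comparison (Euler-Maclaurin), Σ_{k=1}^n 9 · k^17 = 9 · ∫_0^n x^17 dx + O(n^17) = 9 · n^18/18 = n^18 / 2 + O(n^17). (Equivalently, Faulhaber's formula gives the same leading term.)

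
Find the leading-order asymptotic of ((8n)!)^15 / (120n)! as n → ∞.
((8n)!)^15/(120n)! ~ ((2π·8n)^(14/2) / sqrt(15)) · 15^(−15·8n)  →  0

Write N = 8n. Stirling: N! ~ sqrt(2π N)(N/e)^N and (15N)! ~ sqrt(2π·15N)·(15N/e)^(15N).
  (N!)^15/(15N)! ~ (2π N)^(15/2) (N/e)^(15N) / [sqrt(2π·15N) (15N/e)^(15N)]
     = (2π N)^(15/2) / sqrt(2π·15N) · (N/(15N))^(15N)
     = (2π N)^((15−1)/2) / sqrt(15) · 15^(−15N).
Since 15^15 > 1, the factor 15^(−15N) decays exponentially, so the ratio → 0. Substituting N = 8n gives the stated form.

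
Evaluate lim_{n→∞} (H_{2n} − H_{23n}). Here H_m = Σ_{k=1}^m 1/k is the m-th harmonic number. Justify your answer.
lim = ln(2/23)

Euler-Maclaurin gives H_m = ln m + γ + 1/(2m) + O(1/m^2). The γ and O(1/m) terms cancel in the difference:
  H_{2n} − H_{23n} = ln(2n) − ln(23n) + O(1/n) = ln(2/23) + O(1/n).
Hence the limit is ln(2/23).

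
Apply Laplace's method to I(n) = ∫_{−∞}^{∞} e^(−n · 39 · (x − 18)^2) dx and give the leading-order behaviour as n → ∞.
I(n) = sqrt(π/(39n))

Here φ(x) = 39 · (x − 18)^2 has its unique minimum at x* = 18 with φ(x*) = 0 and φ''(x*) = 78. Laplace's method gives
  I(n) ~ e^(−n φ(x*)) · sqrt(2π / (n · φ''(x*))) = sqrt(2π / (78n)) = sqrt(π/(39n)).
This is exact: substituting u = (x − 18)·sqrt(39n) gives I(n) = (1/sqrt(39n)) ∫_{−∞}^{∞} e^(−u^2) du = sqrt(π/(39n)).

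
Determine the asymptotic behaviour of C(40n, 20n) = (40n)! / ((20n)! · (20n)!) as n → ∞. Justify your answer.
C(40n, 20n) ~ (4)^(20n) · sqrt(1/(π·20n))

Write N = 20n. Apply Stirling to each factorial:
  (2N)! ~ sqrt(2π·2N) · (2N/e)^(2N),
  N! ~ sqrt(2π N) · (N/e)^N,
  (1N)! ~ sqrt(2π·1N) · (1N/e)^(1N).
The exponential factors combine to (2N)^(2N) / (N^N · (1N)^(1N)) = 2^(2N)/1^(1N) = (2^2/1^1)^N = (4)^N.
The square-root prefactors combine to sqrt(2π·2N) / (sqrt(2π N)·sqrt(2π·1N)) = sqrt(2 / (2π·1·N)) = sqrt(1/(π·20n)).
Substituting N = 20n: C(40n, 20n) ~ (4)^(20n) · sqrt(1/(π·20n)).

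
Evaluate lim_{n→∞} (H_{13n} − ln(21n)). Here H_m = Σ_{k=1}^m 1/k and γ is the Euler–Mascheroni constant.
lim = ln(13/21) + γ

By Euler-Maclaurin, H_m = ln m + γ + O(1/m). So
  H_{13n} − ln(21n) = ln(13n) + γ − ln(21n) + O(1/n)
                       = ln(13/21) + γ + O(1/n).
Hence the limit is ln(13/21) + γ.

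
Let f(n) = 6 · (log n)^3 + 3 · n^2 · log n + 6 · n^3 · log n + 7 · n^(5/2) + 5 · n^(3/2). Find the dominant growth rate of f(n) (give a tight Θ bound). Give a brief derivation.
f(n) ∈ Θ(n^3 · log n)

Compare the terms by growth order. For large n, n^a · (log n)^b dominates n^a' · (log n)^b' iff a > a', or (a = a' and b > b'). Ranking the 5 terms shows the dominant one is 6 · n^3 · log n. Hence f(n) ∈ Θ(n^3 · log n).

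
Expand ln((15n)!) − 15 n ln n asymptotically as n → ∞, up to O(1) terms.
ln((15n)!) − 15 n ln n = 15(ln 15 − 1) n + (1/2) ln(2π·15n) + O(1/n)

Stirling: ln((15n)!) = 15n ln(15n) − 15n + (1/2) ln(2π·15n) + O(1/n).
Since 15n ln(15n) = 15n ln n + 15n ln 15, subtracting 15n ln n cancels the n ln n term exactly. What remains is 15(ln 15 − 1) n + (1/2) ln(2π·15n) + O(1/n).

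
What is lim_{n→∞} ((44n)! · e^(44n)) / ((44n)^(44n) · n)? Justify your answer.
lim = 0

Stirling: (44n)! ~ sqrt(2π·44n) · (44n/e)^(44n). Hence
  (44n)! · e^(44n) / (44n)^(44n) ~ sqrt(2π·44n).
Dividing by n: sqrt(2π·44n) / n = sqrt(2π·44) · n^((1−2)/2), so the expression behaves like sqrt(2π·44) · n^((1−2)/2) → 0.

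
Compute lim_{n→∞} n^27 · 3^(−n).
lim = 0

Exponentials with base > 1 dominate every fixed polynomial: for any fixed c, n^c / 3^n → 0 as n → ∞ (e.g. by the ratio test, or by writing 3^n = e^(n ln 3) and noting e^(n ln 3) / n^c → ∞). Hence n^27 · 3^(−n) = n^27 / 3^n → 0.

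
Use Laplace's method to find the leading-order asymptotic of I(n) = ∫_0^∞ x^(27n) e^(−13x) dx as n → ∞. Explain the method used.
I(n) ~ (sqrt(2π·27n) / 13) · (27n/(13e))^(27n)

Write the integrand as exp(27n ln x − 13x) and set f(x) = 27n ln x − 13x. Then f'(x) = 27n/x − 13 = 0 at x* = 27n/13, and f''(x*) = −27n/x*^2 = −13^2/(27n). Laplace's method (interior maximum) gives
  I(n) ~ e^(f(x*)) · sqrt(2π / |f''(x*)|)
        = exp(27n ln(27n/13) − 27n) · sqrt(2π · 27n / 13^2)
        = (27n/13)^(27n) e^(−27n) · sqrt(2π·27n) / 13
        = (sqrt(2π·27n) / 13) · (27n/(13e))^(27n).
This matches Γ(27n+1)/13^(27n+1) with Stirling applied to Γ.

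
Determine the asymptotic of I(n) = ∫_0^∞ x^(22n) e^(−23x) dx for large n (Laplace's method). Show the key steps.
I(n) ~ (sqrt(2π·22n) / 23) · (22n/(23e))^(22n)

Write the integrand as exp(22n ln x − 23x) and set f(x) = 22n ln x − 23x. Then f'(x) = 22n/x − 23 = 0 at x* = 22n/23, and f''(x*) = −22n/x*^2 = −23^2/(22n). Laplace's method (interior maximum) gives
  I(n) ~ e^(f(x*)) · sqrt(2π / |f''(x*)|)
        = exp(22n ln(22n/23) − 22n) · sqrt(2π · 22n / 23^2)
        = (22n/23)^(22n) e^(−22n) · sqrt(2π·22n) / 23
        = (sqrt(2π·22n) / 23) · (22n/(23e))^(22n).
This matches Γ(22n+1)/23^(22n+1) with Stirling applied to Γ.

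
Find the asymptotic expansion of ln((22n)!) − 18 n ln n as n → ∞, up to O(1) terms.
ln((22n)!) − 18 n ln n = 4 n ln n + 22(ln 22 − 1) n + (1/2) ln(2π·22n) + O(1/n)

Stirling: ln((22n)!) = 22n ln(22n) − 22n + (1/2) ln(2π·22n) + O(1/n).
Expand 22n ln(22n) = 22n (ln n + ln 22) = 22n ln n + 22n ln 22.
Subtract 18n ln n: leading term is (22 − 18) n ln n = 4 n ln n. The next term is 22n ln 22 − 22n = 22(ln 22 − 1) n. Then the (1/2) ln(2π·22n) correction.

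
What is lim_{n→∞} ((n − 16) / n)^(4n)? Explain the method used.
lim = e^(−64)

Rewrite as (1 − 16/n)^(4n). By the standard limit (1 + x/n)^n → e^x, we have (1 − 16/n)^n → e^(−16), and raising to the 4th power gives e^(−64).
More precisely, ln[(1 − 16/n)^(4n)] = 4n · ln(1 − 16/n) = 4n · (-16/n + O(1/n^2)) = -64 + O(1/n) → -64.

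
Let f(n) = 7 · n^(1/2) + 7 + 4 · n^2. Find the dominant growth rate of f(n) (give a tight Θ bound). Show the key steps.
f(n) ∈ Θ(n^2)

Compare the terms by growth order. For large n, n^a · (log n)^b dominates n^a' · (log n)^b' iff a > a', or (a = a' and b > b'). Ranking the 3 terms shows the dominant one is 4 · n^2. Hence f(n) ∈ Θ(n^2).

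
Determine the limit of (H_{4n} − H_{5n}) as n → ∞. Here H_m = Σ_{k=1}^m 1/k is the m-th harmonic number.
lim = ln(4/5)

Euler-Maclaurin gives H_m = ln m + γ + 1/(2m) + O(1/m^2). The γ and O(1/m) terms cancel in the difference:
  H_{4n} − H_{5n} = ln(4n) − ln(5n) + O(1/n) = ln(4/5) + O(1/n).
Hence the limit is ln(4/5).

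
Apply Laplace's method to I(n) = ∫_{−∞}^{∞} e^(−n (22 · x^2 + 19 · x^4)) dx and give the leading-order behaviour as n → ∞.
I(n) ~ sqrt(π/(22n))

φ(x) = 22 · x^2 + 19 · x^4 has its unique global minimum at x* = 0 (since φ'(x) = 44x + 76x^3 = 0 only at x = 0 for real x with both coefficients positive, and φ → ∞ as |x| → ∞). At x* = 0, φ(0) = 0 and φ''(0) = 44. Laplace's method then gives
  I(n) ~ sqrt(2π / (n · φ''(0))) · e^(−n φ(0)) = sqrt(2π / (44n)) = sqrt(π/(22n)).
The 19 · x^4 term contributes only at subleading order (an O(1/n) relative correction).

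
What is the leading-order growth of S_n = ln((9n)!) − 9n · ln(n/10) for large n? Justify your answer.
S_n ~ 9n · (ln 90 − 1) + O(ln n)

Stirling: ln((9n)!) = 9n ln(9n) − 9n + O(ln n).
  S_n = 9n ln(9n) − 9n − 9n ln(n/10) + O(ln n)
      = 9n ln(9n) − 9n ln n + 9n ln 10 − 9n + O(ln n)
      = 9n ln 9 + 9n ln 10 − 9n + O(ln n)
      = 9n (ln 90 − 1) + O(ln n).
Numerically ln(90) − 1 ≈ 3.4998.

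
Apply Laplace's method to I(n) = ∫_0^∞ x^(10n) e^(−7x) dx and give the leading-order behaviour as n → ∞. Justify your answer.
I(n) ~ (sqrt(2π·10n) / 7) · (10n/(7e))^(10n)

Write the integrand as exp(10n ln x − 7x) and set f(x) = 10n ln x − 7x. Then f'(x) = 10n/x − 7 = 0 at x* = 10n/7, and f''(x*) = −10n/x*^2 = −7^2/(10n). Laplace's method (interior maximum) gives
  I(n) ~ e^(f(x*)) · sqrt(2π / |f''(x*)|)
        = exp(10n ln(10n/7) − 10n) · sqrt(2π · 10n / 7^2)
        = (10n/7)^(10n) e^(−10n) · sqrt(2π·10n) / 7
        = (sqrt(2π·10n) / 7) · (10n/(7e))^(10n).
This matches Γ(10n+1)/7^(10n+1) with Stirling applied to Γ.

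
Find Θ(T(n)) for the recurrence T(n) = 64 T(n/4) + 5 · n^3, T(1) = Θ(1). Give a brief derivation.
T(n) = Θ(n^3 log n)

log_4 64 = 3, and f(n) = 5 · n^3 = Θ(n^(log_4 64)). This is Case 2 of the master theorem: T(n) = Θ(f(n) · log n) = Θ(n^3 log n).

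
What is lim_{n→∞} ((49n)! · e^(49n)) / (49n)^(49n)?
lim = ∞

Stirling: (49n)! ~ sqrt(2π·49n) · (49n/e)^(49n). Hence
  (49n)! · e^(49n) / (49n)^(49n) ~ sqrt(2π·49n) = sqrt(2π·49) · sqrt(n) → ∞.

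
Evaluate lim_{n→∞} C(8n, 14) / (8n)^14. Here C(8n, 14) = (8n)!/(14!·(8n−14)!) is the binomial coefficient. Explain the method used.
lim = 1/14! = 1/87178291200

With N = 8n → ∞: C(N, 14) / N^14 = [N(N−1)…(N−13)] / (14! · N^14) = (1/14!) · 1 · (1 − 1/(8n)) · … · (1 − 13/(8n)). Each factor → 1 as N → ∞, so the limit is 1/14! = 1/87178291200.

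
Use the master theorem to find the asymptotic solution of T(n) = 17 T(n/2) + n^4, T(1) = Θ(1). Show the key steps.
T(n) = Θ(n^(log_2 17))

Master theorem: compare f(n) = n^4 to n^(log_2 17) where log_2 17 ≈ 4.087. Since 4 < log_2 17, we have f(n) = O(n^(log_2 17 − ε)) for some ε > 0 — Case 1. Hence T(n) = Θ(n^(log_2 17)).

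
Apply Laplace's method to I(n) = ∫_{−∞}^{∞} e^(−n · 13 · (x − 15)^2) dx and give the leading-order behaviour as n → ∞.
I(n) = sqrt(π/(13n))

Here φ(x) = 13 · (x − 15)^2 has its unique minimum at x* = 15 with φ(x*) = 0 and φ''(x*) = 26. Laplace's method gives
  I(n) ~ e^(−n φ(x*)) · sqrt(2π / (n · φ''(x*))) = sqrt(2π / (26n)) = sqrt(π/(13n)).
This is exact: substituting u = (x − 15)·sqrt(13n) gives I(n) = (1/sqrt(13n)) ∫_{−∞}^{∞} e^(−u^2) du = sqrt(π/(13n)).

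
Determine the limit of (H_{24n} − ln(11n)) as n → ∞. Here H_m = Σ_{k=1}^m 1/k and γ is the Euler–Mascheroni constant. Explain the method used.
lim = ln(24/11) + γ

By Euler-Maclaurin, H_m = ln m + γ + O(1/m). So
  H_{24n} − ln(11n) = ln(24n) + γ − ln(11n) + O(1/n)
                       = ln(24/11) + γ + O(1/n).
Hence the limit is ln(24/11) + γ.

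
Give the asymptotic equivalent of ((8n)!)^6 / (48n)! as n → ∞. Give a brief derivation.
((8n)!)^6/(48n)! ~ ((2π·8n)^(5/2) / sqrt(6)) · 6^(−6·8n)  →  0

Write N = 8n. Stirling: N! ~ sqrt(2π N)(N/e)^N and (6N)! ~ sqrt(2π·6N)·(6N/e)^(6N).
  (N!)^6/(6N)! ~ (2π N)^(6/2) (N/e)^(6N) / [sqrt(2π·6N) (6N/e)^(6N)]
     = (2π N)^(6/2) / sqrt(2π·6N) · (N/(6N))^(6N)
     = (2π N)^((6−1)/2) / sqrt(6) · 6^(−6N).
Since 6^6 > 1, the factor 6^(−6N) decays exponentially, so the ratio → 0. Substituting N = 8n gives the stated form.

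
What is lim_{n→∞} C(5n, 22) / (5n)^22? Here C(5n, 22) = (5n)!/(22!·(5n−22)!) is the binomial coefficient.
lim = 1/22! = 1/1124000727777607680000

With N = 5n → ∞: C(N, 22) / N^22 = [N(N−1)…(N−21)] / (22! · N^22) = (1/22!) · 1 · (1 − 1/(5n)) · … · (1 − 21/(5n)). Each factor → 1 as N → ∞, so the limit is 1/22! = 1/1124000727777607680000.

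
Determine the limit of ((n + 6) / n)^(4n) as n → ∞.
lim = e^24

Rewrite as (1 + 6/n)^(4n). By the standard limit (1 + x/n)^n → e^x, we have (1 + 6/n)^n → e^6, and raising to the 4th power gives e^24.
More precisely, ln[(1 + 6/n)^(4n)] = 4n · ln(1 + 6/n) = 4n · (6/n + O(1/n^2)) = 24 + O(1/n) → 24.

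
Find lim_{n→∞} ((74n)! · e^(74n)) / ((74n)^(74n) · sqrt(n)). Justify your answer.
lim = sqrt(2π·74)

Stirling: (74n)! ~ sqrt(2π·74n) · (74n/e)^(74n). Hence
  (74n)! · e^(74n) / (74n)^(74n) ~ sqrt(2π·74n).
Dividing by sqrt(n): sqrt(2π·74n) / sqrt(n) = sqrt(2π·74) · n^((1−1)/2), so the limit is sqrt(2π·74).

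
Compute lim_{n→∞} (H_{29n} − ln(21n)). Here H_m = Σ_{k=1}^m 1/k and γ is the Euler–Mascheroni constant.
lim = ln(29/21) + γ

By Euler-Maclaurin, H_m = ln m + γ + O(1/m). So
  H_{29n} − ln(21n) = ln(29n) + γ − ln(21n) + O(1/n)
                       = ln(29/21) + γ + O(1/n).
Hence the limit is ln(29/21) + γ.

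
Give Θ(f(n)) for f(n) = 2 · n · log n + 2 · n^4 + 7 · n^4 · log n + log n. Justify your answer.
f(n) ∈ Θ(n^4 · log n)

Compare the terms by growth order. For large n, n^a · (log n)^b dominates n^a' · (log n)^b' iff a > a', or (a = a' and b > b'). Ranking the 4 terms shows the dominant one is 7 · n^4 · log n. Hence f(n) ∈ Θ(n^4 · log n).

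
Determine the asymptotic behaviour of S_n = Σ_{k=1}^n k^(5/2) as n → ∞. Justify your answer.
S_n ~ (2/7) · n^(7/2)

Integral comparison: Σ_{k=1}^n k^(5/2) = ∫_0^n x^(5/2) dx + O(n^(5/2)). The integral is n^(1 + 5/2) / (1 + 5/2) = n^((5+2)/2) / ((5+2)/2) = (2/7) · n^(7/2).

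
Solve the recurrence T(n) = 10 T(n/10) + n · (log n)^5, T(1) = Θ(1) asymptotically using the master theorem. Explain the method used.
T(n) = Θ(n · (log n)^6)

Here log_10 10 = 1 and f(n) = n · (log n)^5 = Θ(n^(log_10 10) · (log n)^5). This is the extended Case 2 of the master theorem (f matches the critical exponent up to log factors), giving T(n) = Θ(n^(log_10 10) · (log n)^(5+1)) = Θ(n · (log n)^6).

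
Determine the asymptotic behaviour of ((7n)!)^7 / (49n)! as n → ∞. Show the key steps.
((7n)!)^7/(49n)! ~ ((2π·7n)^(6/2) / sqrt(7)) · 7^(−7·7n)  →  0

Write N = 7n. Stirling: N! ~ sqrt(2π N)(N/e)^N and (7N)! ~ sqrt(2π·7N)·(7N/e)^(7N).
  (N!)^7/(7N)! ~ (2π N)^(7/2) (N/e)^(7N) / [sqrt(2π·7N) (7N/e)^(7N)]
     = (2π N)^(7/2) / sqrt(2π·7N) · (N/(7N))^(7N)
     = (2π N)^((7−1)/2) / sqrt(7) · 7^(−7N).
Since 7^7 > 1, the factor 7^(−7N) decays exponentially, so the ratio → 0. Substituting N = 7n gives the stated form.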